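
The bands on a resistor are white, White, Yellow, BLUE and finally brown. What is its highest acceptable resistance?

1003940000 Ω

White → 9 (first significant figure)
White → 9 (second significant figure)
Yellow → 4 (third significant figure)
Blue → ×10^6 multiplier
Brown → ±1% tolerance
994 × 1000000 = 994000000 Ω
Highest = 994000000 × (1 + 1/100) = 1003940000 Ω.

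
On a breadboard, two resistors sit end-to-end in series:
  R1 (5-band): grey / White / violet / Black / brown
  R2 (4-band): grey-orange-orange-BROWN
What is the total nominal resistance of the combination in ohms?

R1: grey, white, violet → 897; black ×1 → 897 Ω.
R2: grey, orange → 83; orange ×10^3 → 83000 Ω.
Series: 897 + 83000 = 83897 Ω.

83897 Ω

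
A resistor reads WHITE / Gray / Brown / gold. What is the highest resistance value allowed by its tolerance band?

1029 Ω

White → 9 (first significant figure)
Grey → 8 (second significant figure)
Brown → ×10 multiplier
Gold → ±5% tolerance
98 × 10 = 980 Ω
Highest = 980 × (1 + 5/100) = 1029 Ω.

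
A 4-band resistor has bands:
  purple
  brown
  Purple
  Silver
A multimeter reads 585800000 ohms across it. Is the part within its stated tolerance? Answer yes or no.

no

Violet → 7 (first significant figure)
Brown → 1 (second significant figure)
Violet → ×10^7 multiplier
Silver → ±10% tolerance
71 × 10000000 = 710000000 Ω
Allowed range: 639000000 Ω to 781000000 Ω.
585800000 ohms lies outside that range.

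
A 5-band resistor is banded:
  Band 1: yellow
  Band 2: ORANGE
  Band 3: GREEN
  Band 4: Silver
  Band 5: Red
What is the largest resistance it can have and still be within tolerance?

4.437 Ω

Yellow → 4 (first significant figure)
Orange → 3 (second significant figure)
Green → 5 (third significant figure)
Silver → ×0.01 multiplier
Red → ±2% tolerance
435 × 0.01 = 4.35 Ω
Largest = 4.35 × (1 + 2/100) = 4.437 Ω.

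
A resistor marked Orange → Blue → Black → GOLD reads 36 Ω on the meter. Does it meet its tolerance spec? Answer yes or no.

Orange → 3 (first significant figure)
Blue → 6 (second significant figure)
Black → ×1 multiplier
Gold → ±5% tolerance
36 × 1 = 36 Ω
Allowed range: 34.2 Ω to 37.8 Ω.
36 Ω lies inside that range.

yes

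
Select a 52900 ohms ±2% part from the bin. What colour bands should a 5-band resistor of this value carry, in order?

52900 Ω = 529 × 10^2.
5 → green
2 → red
9 → white
Multiplier 10^2 → red.
±2% tolerance → red.

green, red, white, red, red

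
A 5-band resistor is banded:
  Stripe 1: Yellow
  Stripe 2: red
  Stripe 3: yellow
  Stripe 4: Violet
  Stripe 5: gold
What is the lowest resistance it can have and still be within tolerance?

Yellow → 4 (first significant figure)
Red → 2 (second significant figure)
Yellow → 4 (third significant figure)
Violet → ×10^7 multiplier
Gold → ±5% tolerance
424 × 10000000 = 4240000000 Ω
Lowest = 4240000000 × (1 − 5/100) = 4028000000 Ω.

4028000000 Ω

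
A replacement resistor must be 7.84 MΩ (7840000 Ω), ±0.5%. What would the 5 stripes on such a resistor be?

7840000 Ω = 784 × 10^4.
7 → violet
8 → grey
4 → yellow
Multiplier 10^4 → yellow.
±0.5% tolerance → green.

violet, grey, yellow, yellow, green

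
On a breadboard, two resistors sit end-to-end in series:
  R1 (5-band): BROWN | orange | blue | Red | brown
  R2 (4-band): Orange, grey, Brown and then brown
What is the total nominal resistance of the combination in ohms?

R1: brown, orange, blue → 136; red ×10^2 → 13600 Ω.
R2: orange, grey → 38; brown ×10 → 380 Ω.
Series: 13600 + 380 = 13980 Ω.

13980 Ω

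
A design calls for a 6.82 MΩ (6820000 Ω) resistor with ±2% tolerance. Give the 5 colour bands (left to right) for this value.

blue, grey, red, yellow, red

6820000 Ω = 682 × 10^4.
6 → blue
8 → grey
2 → red
Multiplier 10^4 → yellow.
±2% tolerance → red.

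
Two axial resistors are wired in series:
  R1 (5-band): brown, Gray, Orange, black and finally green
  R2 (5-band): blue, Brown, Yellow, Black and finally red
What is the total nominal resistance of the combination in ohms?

797 Ω

R1: brown, grey, orange → 183; black ×1 → 183 Ω.
R2: blue, brown, yellow → 614; black ×1 → 614 Ω.
Series: 183 + 614 = 797 Ω.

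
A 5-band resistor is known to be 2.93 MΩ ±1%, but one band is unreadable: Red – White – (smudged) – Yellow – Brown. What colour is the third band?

orange

2930000 Ω = 293 × 10^4.
The third band gives digit 3 of the significand, and 3 is orange.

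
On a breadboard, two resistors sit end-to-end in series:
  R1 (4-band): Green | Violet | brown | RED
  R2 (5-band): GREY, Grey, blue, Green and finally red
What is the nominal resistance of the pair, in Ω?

88600570 Ω

R1: green, violet → 57; brown ×10 → 570 Ω.
R2: grey, grey, blue → 886; green ×10^5 → 88600000 Ω.
Series: 570 + 88600000 = 88600570 Ω.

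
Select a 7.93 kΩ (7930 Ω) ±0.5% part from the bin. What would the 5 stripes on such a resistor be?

7930 Ω = 793 × 10^1.
7 → violet
9 → white
3 → orange
Multiplier 10^1 → brown.
±0.5% tolerance → green.

violet, white, orange, brown, green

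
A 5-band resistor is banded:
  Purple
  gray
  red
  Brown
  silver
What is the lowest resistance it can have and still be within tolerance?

7038 Ω

Violet → 7 (first significant figure)
Grey → 8 (second significant figure)
Red → 2 (third significant figure)
Brown → ×10 multiplier
Silver → ±10% tolerance
782 × 10 = 7820 Ω
Lowest = 7820 × (1 − 10/100) = 7038 Ω.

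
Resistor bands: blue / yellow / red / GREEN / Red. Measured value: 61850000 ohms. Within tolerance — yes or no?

Blue → 6 (first significant figure)
Yellow → 4 (second significant figure)
Red → 2 (third significant figure)
Green → ×10^5 multiplier
Red → ±2% tolerance
642 × 100000 = 64200000 Ω
Allowed range: 62916000 Ω to 65484000 Ω.
61850000 ohms lies outside that range.

no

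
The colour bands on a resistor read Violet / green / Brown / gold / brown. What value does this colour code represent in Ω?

75.1 Ω

Violet → 7 (first significant figure)
Green → 5 (second significant figure)
Brown → 1 (third significant figure)
Gold → ×0.1 multiplier
751 × 0.1 = 75.1 Ω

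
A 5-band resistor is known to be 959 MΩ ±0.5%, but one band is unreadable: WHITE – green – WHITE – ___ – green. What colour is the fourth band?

blue

959000000 Ω = 959 × 10^6.
The fourth band is the multiplier, 10^6, which is blue.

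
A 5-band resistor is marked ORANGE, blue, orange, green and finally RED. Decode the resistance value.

Orange → 3 (first significant figure)
Blue → 6 (second significant figure)
Orange → 3 (third significant figure)
Green → ×10^5 multiplier
363 × 100000 = 36300000 Ω

36300000 Ω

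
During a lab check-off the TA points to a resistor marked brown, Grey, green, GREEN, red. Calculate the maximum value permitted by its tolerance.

18870000 Ω

Brown → 1 (first significant figure)
Grey → 8 (second significant figure)
Green → 5 (third significant figure)
Green → ×10^5 multiplier
Red → ±2% tolerance
185 × 100000 = 18500000 Ω
Maximum = 18500000 × (1 + 2/100) = 18870000 Ω.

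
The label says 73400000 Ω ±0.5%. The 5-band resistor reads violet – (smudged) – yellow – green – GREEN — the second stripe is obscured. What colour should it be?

73400000 Ω = 734 × 10^5.
The second band gives digit 3 of the significand, and 3 is orange.

orange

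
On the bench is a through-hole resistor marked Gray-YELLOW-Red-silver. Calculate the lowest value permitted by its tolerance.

Grey → 8 (first significant figure)
Yellow → 4 (second significant figure)
Red → ×10^2 multiplier
Silver → ±10% tolerance
84 × 100 = 8400 Ω
Lowest = 8400 × (1 − 10/100) = 7560 Ω.

7560 Ω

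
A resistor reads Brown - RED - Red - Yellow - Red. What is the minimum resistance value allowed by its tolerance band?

Brown → 1 (first significant figure)
Red → 2 (second significant figure)
Red → 2 (third significant figure)
Yellow → ×10^4 multiplier
Red → ±2% tolerance
122 × 10000 = 1220000 Ω
Minimum = 1220000 × (1 − 2/100) = 1195600 Ω.

1195600 Ω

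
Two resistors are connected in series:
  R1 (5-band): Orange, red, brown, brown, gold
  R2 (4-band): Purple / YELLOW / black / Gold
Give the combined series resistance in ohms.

3284 Ω

R1: orange, red, brown → 321; brown ×10 → 3210 Ω.
R2: violet, yellow → 74; black ×1 → 74 Ω.
Series: 3210 + 74 = 3284 Ω.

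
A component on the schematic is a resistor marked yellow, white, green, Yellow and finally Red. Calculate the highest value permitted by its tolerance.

Yellow → 4 (first significant figure)
White → 9 (second significant figure)
Green → 5 (third significant figure)
Yellow → ×10^4 multiplier
Red → ±2% tolerance
495 × 10000 = 4950000 Ω
Highest = 4950000 × (1 + 2/100) = 5049000 Ω.

5049000 Ω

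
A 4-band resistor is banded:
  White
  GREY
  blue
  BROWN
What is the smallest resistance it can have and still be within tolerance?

97020000 Ω

White → 9 (first significant figure)
Grey → 8 (second significant figure)
Blue → ×10^6 multiplier
Brown → ±1% tolerance
98 × 1000000 = 98000000 Ω
Smallest = 98000000 × (1 − 1/100) = 97020000 Ω.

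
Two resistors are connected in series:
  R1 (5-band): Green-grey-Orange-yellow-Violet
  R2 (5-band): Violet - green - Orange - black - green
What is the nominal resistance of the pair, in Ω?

R1: green, grey, orange → 583; yellow ×10^4 → 5830000 Ω.
R2: violet, green, orange → 753; black ×1 → 753 Ω.
Series: 5830000 + 753 = 5830753 Ω.

5830753 Ω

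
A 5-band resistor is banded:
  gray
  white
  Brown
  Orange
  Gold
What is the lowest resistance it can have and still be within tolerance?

846450 Ω

Grey → 8 (first significant figure)
White → 9 (second significant figure)
Brown → 1 (third significant figure)
Orange → ×10^3 multiplier
Gold → ±5% tolerance
891 × 1000 = 891000 Ω
Lowest = 891000 × (1 − 5/100) = 846450 Ω.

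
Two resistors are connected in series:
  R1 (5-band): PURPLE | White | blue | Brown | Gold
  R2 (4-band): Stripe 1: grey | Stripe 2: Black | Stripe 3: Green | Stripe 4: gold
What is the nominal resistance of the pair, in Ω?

8007960 Ω

R1: violet, white, blue → 796; brown ×10 → 7960 Ω.
R2: grey, black → 80; green ×10^5 → 8000000 Ω.
Series: 7960 + 8000000 = 8007960 Ω.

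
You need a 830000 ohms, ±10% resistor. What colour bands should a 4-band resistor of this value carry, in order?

830000 Ω = 83 × 10^4.
8 → grey
3 → orange
Multiplier 10^4 → yellow.
±10% tolerance → silver.

grey, orange, yellow, silver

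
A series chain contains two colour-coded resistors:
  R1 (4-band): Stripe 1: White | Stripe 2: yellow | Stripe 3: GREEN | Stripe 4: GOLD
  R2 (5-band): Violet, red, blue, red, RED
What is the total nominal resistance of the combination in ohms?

R1: white, yellow → 94; green ×10^5 → 9400000 Ω.
R2: violet, red, blue → 726; red ×10^2 → 72600 Ω.
Series: 9400000 + 72600 = 9472600 Ω.

9472600 Ω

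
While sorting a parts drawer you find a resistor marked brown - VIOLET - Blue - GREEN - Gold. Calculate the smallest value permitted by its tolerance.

16720000 Ω

Brown → 1 (first significant figure)
Violet → 7 (second significant figure)
Blue → 6 (third significant figure)
Green → ×10^5 multiplier
Gold → ±5% tolerance
176 × 100000 = 17600000 Ω
Smallest = 17600000 × (1 − 5/100) = 16720000 Ω.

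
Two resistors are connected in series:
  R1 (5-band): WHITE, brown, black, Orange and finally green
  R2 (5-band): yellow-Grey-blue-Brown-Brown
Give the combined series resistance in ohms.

914860 Ω

R1: white, brown, black → 910; orange ×10^3 → 910000 Ω.
R2: yellow, grey, blue → 486; brown ×10 → 4860 Ω.
Series: 910000 + 4860 = 914860 Ω.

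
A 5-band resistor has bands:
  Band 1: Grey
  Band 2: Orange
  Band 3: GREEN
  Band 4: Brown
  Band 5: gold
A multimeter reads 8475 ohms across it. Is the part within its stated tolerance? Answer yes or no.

yes

Grey → 8 (first significant figure)
Orange → 3 (second significant figure)
Green → 5 (third significant figure)
Brown → ×10 multiplier
Gold → ±5% tolerance
835 × 10 = 8350 Ω
Allowed range: 7932.5 Ω to 8767.5 Ω.
8475 ohms lies inside that range.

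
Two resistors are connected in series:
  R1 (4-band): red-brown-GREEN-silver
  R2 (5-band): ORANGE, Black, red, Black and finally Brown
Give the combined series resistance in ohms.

2100302 Ω

R1: red, brown → 21; green ×10^5 → 2100000 Ω.
R2: orange, black, red → 302; black ×1 → 302 Ω.
Series: 2100000 + 302 = 2100302 Ω.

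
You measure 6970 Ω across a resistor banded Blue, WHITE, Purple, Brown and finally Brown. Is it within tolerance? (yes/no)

yes

Blue → 6 (first significant figure)
White → 9 (second significant figure)
Violet → 7 (third significant figure)
Brown → ×10 multiplier
Brown → ±1% tolerance
697 × 10 = 6970 Ω
Allowed range: 6900.3 Ω to 7039.7 Ω.
6970 Ω lies inside that range.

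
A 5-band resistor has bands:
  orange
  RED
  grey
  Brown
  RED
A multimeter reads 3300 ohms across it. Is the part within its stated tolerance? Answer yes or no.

Orange → 3 (first significant figure)
Red → 2 (second significant figure)
Grey → 8 (third significant figure)
Brown → ×10 multiplier
Red → ±2% tolerance
328 × 10 = 3280 Ω
Allowed range: 3214.4 Ω to 3345.6 Ω.
3300 ohms lies inside that range.

yes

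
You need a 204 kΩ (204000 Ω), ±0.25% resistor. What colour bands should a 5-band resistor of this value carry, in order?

red, black, yellow, orange, blue

204000 Ω = 204 × 10^3.
2 → red
0 → black
4 → yellow
Multiplier 10^3 → orange.
±0.25% tolerance → blue.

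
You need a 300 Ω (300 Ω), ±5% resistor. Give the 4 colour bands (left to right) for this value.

orange, black, brown, gold

300 Ω = 30 × 10^1.
3 → orange
0 → black
Multiplier 10^1 → brown.
±5% tolerance → gold.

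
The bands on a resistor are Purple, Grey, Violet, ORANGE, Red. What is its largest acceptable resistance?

Violet → 7 (first significant figure)
Grey → 8 (second significant figure)
Violet → 7 (third significant figure)
Orange → ×10^3 multiplier
Red → ±2% tolerance
787 × 1000 = 787000 Ω
Largest = 787000 × (1 + 2/100) = 802740 Ω.

802740 Ω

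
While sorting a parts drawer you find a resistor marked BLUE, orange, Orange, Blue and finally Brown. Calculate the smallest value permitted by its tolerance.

Blue → 6 (first significant figure)
Orange → 3 (second significant figure)
Orange → 3 (third significant figure)
Blue → ×10^6 multiplier
Brown → ±1% tolerance
633 × 1000000 = 633000000 Ω
Smallest = 633000000 × (1 − 1/100) = 626670000 Ω.

626670000 Ω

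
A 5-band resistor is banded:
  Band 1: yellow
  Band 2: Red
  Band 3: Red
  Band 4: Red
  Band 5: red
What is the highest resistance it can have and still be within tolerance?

Yellow → 4 (first significant figure)
Red → 2 (second significant figure)
Red → 2 (third significant figure)
Red → ×10^2 multiplier
Red → ±2% tolerance
422 × 100 = 42200 Ω
Highest = 42200 × (1 + 2/100) = 43044 Ω.

43044 Ω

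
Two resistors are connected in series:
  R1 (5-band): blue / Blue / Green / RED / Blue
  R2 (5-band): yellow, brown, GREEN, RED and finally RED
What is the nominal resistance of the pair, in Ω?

R1: blue, blue, green → 665; red ×10^2 → 66500 Ω.
R2: yellow, brown, green → 415; red ×10^2 → 41500 Ω.
Series: 66500 + 41500 = 108000 Ω.

108000 Ω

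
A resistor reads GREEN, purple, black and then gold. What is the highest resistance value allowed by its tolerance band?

59.85 Ω

Green → 5 (first significant figure)
Violet → 7 (second significant figure)
Black → ×1 multiplier
Gold → ±5% tolerance
57 × 1 = 57 Ω
Highest = 57 × (1 + 5/100) = 59.85 Ω.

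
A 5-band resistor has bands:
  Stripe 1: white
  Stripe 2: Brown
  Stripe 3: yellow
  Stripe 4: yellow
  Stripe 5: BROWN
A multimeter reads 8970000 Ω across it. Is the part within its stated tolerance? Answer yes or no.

no

White → 9 (first significant figure)
Brown → 1 (second significant figure)
Yellow → 4 (third significant figure)
Yellow → ×10^4 multiplier
Brown → ±1% tolerance
914 × 10000 = 9140000 Ω
Allowed range: 9048600 Ω to 9231400 Ω.
8970000 Ω lies outside that range.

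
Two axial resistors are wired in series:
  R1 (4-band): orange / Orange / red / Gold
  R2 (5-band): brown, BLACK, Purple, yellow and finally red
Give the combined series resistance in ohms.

R1: orange, orange → 33; red ×10^2 → 3300 Ω.
R2: brown, black, violet → 107; yellow ×10^4 → 1070000 Ω.
Series: 3300 + 1070000 = 1073300 Ω.

1073300 Ω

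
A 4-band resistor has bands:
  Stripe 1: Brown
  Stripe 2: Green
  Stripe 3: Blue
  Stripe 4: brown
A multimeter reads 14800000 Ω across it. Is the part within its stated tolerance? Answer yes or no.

Brown → 1 (first significant figure)
Green → 5 (second significant figure)
Blue → ×10^6 multiplier
Brown → ±1% tolerance
15 × 1000000 = 15000000 Ω
Allowed range: 14850000 Ω to 15150000 Ω.
14800000 Ω lies outside that range.

no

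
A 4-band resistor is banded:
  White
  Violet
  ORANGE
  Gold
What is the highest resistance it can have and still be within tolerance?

101850 Ω

White → 9 (first significant figure)
Violet → 7 (second significant figure)
Orange → ×10^3 multiplier
Gold → ±5% tolerance
97 × 1000 = 97000 Ω
Highest = 97000 × (1 + 5/100) = 101850 Ω.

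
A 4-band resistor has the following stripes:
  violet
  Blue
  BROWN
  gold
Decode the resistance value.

Violet → 7 (first significant figure)
Blue → 6 (second significant figure)
Brown → ×10 multiplier
76 × 10 = 760 Ω

760 Ω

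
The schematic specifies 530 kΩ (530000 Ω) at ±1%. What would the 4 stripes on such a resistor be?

green, orange, yellow, brown

530000 Ω = 53 × 10^4.
5 → green
3 → orange
Multiplier 10^4 → yellow.
±1% tolerance → brown.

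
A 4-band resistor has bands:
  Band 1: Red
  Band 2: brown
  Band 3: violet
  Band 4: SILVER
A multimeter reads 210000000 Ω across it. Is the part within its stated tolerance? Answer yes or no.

yes

Red → 2 (first significant figure)
Brown → 1 (second significant figure)
Violet → ×10^7 multiplier
Silver → ±10% tolerance
21 × 10000000 = 210000000 Ω
Allowed range: 189000000 Ω to 231000000 Ω.
210000000 Ω lies inside that range.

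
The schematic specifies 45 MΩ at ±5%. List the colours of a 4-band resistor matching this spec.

45000000 Ω = 45 × 10^6.
4 → yellow
5 → green
Multiplier 10^6 → blue.
±5% tolerance → gold.

yellow, green, blue, gold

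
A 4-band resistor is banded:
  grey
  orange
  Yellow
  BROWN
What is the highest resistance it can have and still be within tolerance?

Grey → 8 (first significant figure)
Orange → 3 (second significant figure)
Yellow → ×10^4 multiplier
Brown → ±1% tolerance
83 × 10000 = 830000 Ω
Highest = 830000 × (1 + 1/100) = 838300 Ω.

838300 Ω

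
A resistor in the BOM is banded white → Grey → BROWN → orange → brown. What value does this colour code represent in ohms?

981000 Ω

White → 9 (first significant figure)
Grey → 8 (second significant figure)
Brown → 1 (third significant figure)
Orange → ×10^3 multiplier
981 × 1000 = 981000 Ω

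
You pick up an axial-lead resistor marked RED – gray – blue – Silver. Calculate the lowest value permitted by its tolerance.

Red → 2 (first significant figure)
Grey → 8 (second significant figure)
Blue → ×10^6 multiplier
Silver → ±10% tolerance
28 × 1000000 = 28000000 Ω
Lowest = 28000000 × (1 − 10/100) = 25200000 Ω.

25200000 Ω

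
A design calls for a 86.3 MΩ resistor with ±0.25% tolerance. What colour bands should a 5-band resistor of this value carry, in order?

86300000 Ω = 863 × 10^5.
8 → grey
6 → blue
3 → orange
Multiplier 10^5 → green.
±0.25% tolerance → blue.

grey, blue, orange, green, blue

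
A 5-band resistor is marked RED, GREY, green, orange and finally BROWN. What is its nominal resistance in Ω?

Red → 2 (first significant figure)
Grey → 8 (second significant figure)
Green → 5 (third significant figure)
Orange → ×10^3 multiplier
285 × 1000 = 285000 Ω

285000 Ω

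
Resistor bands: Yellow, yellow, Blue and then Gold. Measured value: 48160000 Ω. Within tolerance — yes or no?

Yellow → 4 (first significant figure)
Yellow → 4 (second significant figure)
Blue → ×10^6 multiplier
Gold → ±5% tolerance
44 × 1000000 = 44000000 Ω
Allowed range: 41800000 Ω to 46200000 Ω.
48160000 Ω lies outside that range.

no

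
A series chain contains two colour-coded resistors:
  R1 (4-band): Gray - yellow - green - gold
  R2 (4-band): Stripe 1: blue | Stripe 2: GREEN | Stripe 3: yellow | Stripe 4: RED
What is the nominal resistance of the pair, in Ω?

9050000 Ω

R1: grey, yellow → 84; green ×10^5 → 8400000 Ω.
R2: blue, green → 65; yellow ×10^4 → 650000 Ω.
Series: 8400000 + 650000 = 9050000 Ω.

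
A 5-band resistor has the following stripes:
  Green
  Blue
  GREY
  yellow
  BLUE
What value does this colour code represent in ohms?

5680000 Ω

Green → 5 (first significant figure)
Blue → 6 (second significant figure)
Grey → 8 (third significant figure)
Yellow → ×10^4 multiplier
568 × 10000 = 5680000 Ω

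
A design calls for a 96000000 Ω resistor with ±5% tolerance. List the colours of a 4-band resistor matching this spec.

white, blue, blue, gold

96000000 Ω = 96 × 10^6.
9 → white
6 → blue
Multiplier 10^6 → blue.
±5% tolerance → gold.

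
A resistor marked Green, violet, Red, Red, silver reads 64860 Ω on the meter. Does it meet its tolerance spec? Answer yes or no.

Green → 5 (first significant figure)
Violet → 7 (second significant figure)
Red → 2 (third significant figure)
Red → ×10^2 multiplier
Silver → ±10% tolerance
572 × 100 = 57200 Ω
Allowed range: 51480 Ω to 62920 Ω.
64860 Ω lies outside that range.

no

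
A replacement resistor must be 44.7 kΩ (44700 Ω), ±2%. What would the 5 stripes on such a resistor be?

yellow, yellow, violet, red, red

44700 Ω = 447 × 10^2.
4 → yellow
4 → yellow
7 → violet
Multiplier 10^2 → red.
±2% tolerance → red.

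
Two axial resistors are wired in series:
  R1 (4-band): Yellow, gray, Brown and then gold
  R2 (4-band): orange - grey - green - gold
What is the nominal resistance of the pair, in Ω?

R1: yellow, grey → 48; brown ×10 → 480 Ω.
R2: orange, grey → 38; green ×10^5 → 3800000 Ω.
Series: 480 + 3800000 = 3800480 Ω.

3800480 Ω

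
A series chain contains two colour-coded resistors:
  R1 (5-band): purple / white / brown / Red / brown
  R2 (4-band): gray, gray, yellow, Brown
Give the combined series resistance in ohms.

959100 Ω

R1: violet, white, brown → 791; red ×10^2 → 79100 Ω.
R2: grey, grey → 88; yellow ×10^4 → 880000 Ω.
Series: 79100 + 880000 = 959100 Ω.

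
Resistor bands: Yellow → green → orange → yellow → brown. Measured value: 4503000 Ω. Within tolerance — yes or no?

yes

Yellow → 4 (first significant figure)
Green → 5 (second significant figure)
Orange → 3 (third significant figure)
Yellow → ×10^4 multiplier
Brown → ±1% tolerance
453 × 10000 = 4530000 Ω
Allowed range: 4484700 Ω to 4575300 Ω.
4503000 Ω lies inside that range.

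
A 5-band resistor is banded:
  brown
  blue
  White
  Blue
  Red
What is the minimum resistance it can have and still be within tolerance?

165620000 Ω

Brown → 1 (first significant figure)
Blue → 6 (second significant figure)
White → 9 (third significant figure)
Blue → ×10^6 multiplier
Red → ±2% tolerance
169 × 1000000 = 169000000 Ω
Minimum = 169000000 × (1 − 2/100) = 165620000 Ω.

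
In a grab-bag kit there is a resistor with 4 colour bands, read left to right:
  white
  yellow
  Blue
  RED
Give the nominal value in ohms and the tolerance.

94000000 Ω ±2%

White → 9 (first significant figure)
Yellow → 4 (second significant figure)
Blue → ×10^6 multiplier
Red → ±2% tolerance
94 × 1000000 = 94000000 Ω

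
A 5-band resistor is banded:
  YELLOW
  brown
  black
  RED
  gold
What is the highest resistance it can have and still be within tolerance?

Yellow → 4 (first significant figure)
Brown → 1 (second significant figure)
Black → 0 (third significant figure)
Red → ×10^2 multiplier
Gold → ±5% tolerance
410 × 100 = 41000 Ω
Highest = 41000 × (1 + 5/100) = 43050 Ω.

43050 Ω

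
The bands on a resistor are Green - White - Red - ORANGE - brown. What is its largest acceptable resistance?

Green → 5 (first significant figure)
White → 9 (second significant figure)
Red → 2 (third significant figure)
Orange → ×10^3 multiplier
Brown → ±1% tolerance
592 × 1000 = 592000 Ω
Largest = 592000 × (1 + 1/100) = 597920 Ω.

597920 Ω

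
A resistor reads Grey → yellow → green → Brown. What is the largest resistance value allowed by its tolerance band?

Grey → 8 (first significant figure)
Yellow → 4 (second significant figure)
Green → ×10^5 multiplier
Brown → ±1% tolerance
84 × 100000 = 8400000 Ω
Largest = 8400000 × (1 + 1/100) = 8484000 Ω.

8484000 Ω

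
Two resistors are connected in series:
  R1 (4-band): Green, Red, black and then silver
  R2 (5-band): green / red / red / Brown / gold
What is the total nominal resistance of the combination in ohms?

5272 Ω

R1: green, red → 52; black ×1 → 52 Ω.
R2: green, red, red → 522; brown ×10 → 5220 Ω.
Series: 52 + 5220 = 5272 Ω.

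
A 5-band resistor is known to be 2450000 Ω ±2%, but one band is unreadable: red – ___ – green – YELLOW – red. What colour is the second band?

yellow

2450000 Ω = 245 × 10^4.
The second band gives digit 4 of the significand, and 4 is yellow.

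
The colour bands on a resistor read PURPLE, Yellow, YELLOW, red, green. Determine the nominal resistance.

74400 Ω

Violet → 7 (first significant figure)
Yellow → 4 (second significant figure)
Yellow → 4 (third significant figure)
Red → ×10^2 multiplier
744 × 100 = 74400 Ω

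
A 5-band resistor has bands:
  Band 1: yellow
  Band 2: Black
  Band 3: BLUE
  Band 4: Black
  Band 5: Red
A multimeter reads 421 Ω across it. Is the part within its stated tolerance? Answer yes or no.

Yellow → 4 (first significant figure)
Black → 0 (second significant figure)
Blue → 6 (third significant figure)
Black → ×1 multiplier
Red → ±2% tolerance
406 × 1 = 406 Ω
Allowed range: 397.88 Ω to 414.12 Ω.
421 Ω lies outside that range.

no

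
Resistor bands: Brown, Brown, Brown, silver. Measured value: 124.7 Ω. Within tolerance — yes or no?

no

Brown → 1 (first significant figure)
Brown → 1 (second significant figure)
Brown → ×10 multiplier
Silver → ±10% tolerance
11 × 10 = 110 Ω
Allowed range: 99 Ω to 121 Ω.
124.7 Ω lies outside that range.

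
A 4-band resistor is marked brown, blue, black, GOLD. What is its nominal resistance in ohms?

Brown → 1 (first significant figure)
Blue → 6 (second significant figure)
Black → ×1 multiplier
16 × 1 = 16 Ω

16 Ω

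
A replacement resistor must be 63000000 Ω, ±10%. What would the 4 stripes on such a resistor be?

blue, orange, blue, silver

63000000 Ω = 63 × 10^6.
6 → blue
3 → orange
Multiplier 10^6 → blue.
±10% tolerance → silver.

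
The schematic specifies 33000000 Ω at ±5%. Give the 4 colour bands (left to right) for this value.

33000000 Ω = 33 × 10^6.
3 → orange
3 → orange
Multiplier 10^6 → blue.
±5% tolerance → gold.

orange, orange, blue, gold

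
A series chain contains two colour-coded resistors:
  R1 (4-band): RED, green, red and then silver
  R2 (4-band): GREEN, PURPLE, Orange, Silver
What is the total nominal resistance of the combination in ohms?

R1: red, green → 25; red ×10^2 → 2500 Ω.
R2: green, violet → 57; orange ×10^3 → 57000 Ω.
Series: 2500 + 57000 = 59500 Ω.

59500 Ω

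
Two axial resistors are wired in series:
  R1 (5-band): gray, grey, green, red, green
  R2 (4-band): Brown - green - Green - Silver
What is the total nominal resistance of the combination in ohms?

R1: grey, grey, green → 885; red ×10^2 → 88500 Ω.
R2: brown, green → 15; green ×10^5 → 1500000 Ω.
Series: 88500 + 1500000 = 1588500 Ω.

1588500 Ω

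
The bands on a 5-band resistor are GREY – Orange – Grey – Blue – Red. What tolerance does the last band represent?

±2%

The last band, red, is the tolerance band.
Red corresponds to ±2%.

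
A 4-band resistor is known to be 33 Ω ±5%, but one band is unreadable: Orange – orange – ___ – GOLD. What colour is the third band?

33 Ω = 33 × 10^0.
The third band is the multiplier, 10^0, which is black.

black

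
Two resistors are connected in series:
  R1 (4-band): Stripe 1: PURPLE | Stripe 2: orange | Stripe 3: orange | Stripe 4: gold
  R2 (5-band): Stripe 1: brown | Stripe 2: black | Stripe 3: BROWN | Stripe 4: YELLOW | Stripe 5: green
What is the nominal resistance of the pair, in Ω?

1083000 Ω

R1: violet, orange → 73; orange ×10^3 → 73000 Ω.
R2: brown, black, brown → 101; yellow ×10^4 → 1010000 Ω.
Series: 73000 + 1010000 = 1083000 Ω.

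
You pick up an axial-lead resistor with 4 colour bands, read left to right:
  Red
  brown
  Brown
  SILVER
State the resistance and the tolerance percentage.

210 Ω ±10%

Red → 2 (first significant figure)
Brown → 1 (second significant figure)
Brown → ×10 multiplier
Silver → ±10% tolerance
21 × 10 = 210 Ω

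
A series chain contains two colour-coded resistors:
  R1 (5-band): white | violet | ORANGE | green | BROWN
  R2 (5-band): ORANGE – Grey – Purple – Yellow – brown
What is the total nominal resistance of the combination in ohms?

101170000 Ω

R1: white, violet, orange → 973; green ×10^5 → 97300000 Ω.
R2: orange, grey, violet → 387; yellow ×10^4 → 3870000 Ω.
Series: 97300000 + 3870000 = 101170000 Ω.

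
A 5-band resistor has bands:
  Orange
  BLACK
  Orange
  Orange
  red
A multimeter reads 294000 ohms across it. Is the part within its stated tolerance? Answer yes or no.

no

Orange → 3 (first significant figure)
Black → 0 (second significant figure)
Orange → 3 (third significant figure)
Orange → ×10^3 multiplier
Red → ±2% tolerance
303 × 1000 = 303000 Ω
Allowed range: 296940 Ω to 309060 Ω.
294000 ohms lies outside that range.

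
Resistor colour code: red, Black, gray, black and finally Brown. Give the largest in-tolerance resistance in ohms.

Red → 2 (first significant figure)
Black → 0 (second significant figure)
Grey → 8 (third significant figure)
Black → ×1 multiplier
Brown → ±1% tolerance
208 × 1 = 208 Ω
Largest = 208 × (1 + 1/100) = 210.08 Ω.

210.08 Ω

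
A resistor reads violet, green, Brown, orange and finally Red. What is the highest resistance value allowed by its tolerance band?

Violet → 7 (first significant figure)
Green → 5 (second significant figure)
Brown → 1 (third significant figure)
Orange → ×10^3 multiplier
Red → ±2% tolerance
751 × 1000 = 751000 Ω
Highest = 751000 × (1 + 2/100) = 766020 Ω.

766020 Ω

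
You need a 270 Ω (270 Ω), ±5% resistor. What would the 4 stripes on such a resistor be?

red, violet, brown, gold

270 Ω = 27 × 10^1.
2 → red
7 → violet
Multiplier 10^1 → brown.
±5% tolerance → gold.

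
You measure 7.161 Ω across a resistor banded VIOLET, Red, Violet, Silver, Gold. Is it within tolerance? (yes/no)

Violet → 7 (first significant figure)
Red → 2 (second significant figure)
Violet → 7 (third significant figure)
Silver → ×0.01 multiplier
Gold → ±5% tolerance
727 × 0.01 = 7.27 Ω
Allowed range: 6.9065 Ω to 7.6335 Ω.
7.161 Ω lies inside that range.

yes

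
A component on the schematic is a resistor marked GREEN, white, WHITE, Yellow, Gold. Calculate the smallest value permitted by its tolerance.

5690500 Ω

Green → 5 (first significant figure)
White → 9 (second significant figure)
White → 9 (third significant figure)
Yellow → ×10^4 multiplier
Gold → ±5% tolerance
599 × 10000 = 5990000 Ω
Smallest = 5990000 × (1 − 5/100) = 5690500 Ω.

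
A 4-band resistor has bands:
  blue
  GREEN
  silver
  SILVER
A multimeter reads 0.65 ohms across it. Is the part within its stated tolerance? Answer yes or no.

yes

Blue → 6 (first significant figure)
Green → 5 (second significant figure)
Silver → ×0.01 multiplier
Silver → ±10% tolerance
65 × 0.01 = 0.65 Ω
Allowed range: 0.585 Ω to 0.715 Ω.
0.65 ohms lies inside that range.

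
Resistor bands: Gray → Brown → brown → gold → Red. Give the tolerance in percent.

The last band, red, is the tolerance band.
Red corresponds to ±2%.

±2%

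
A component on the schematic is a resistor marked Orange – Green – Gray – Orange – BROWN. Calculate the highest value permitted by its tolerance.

361580 Ω

Orange → 3 (first significant figure)
Green → 5 (second significant figure)
Grey → 8 (third significant figure)
Orange → ×10^3 multiplier
Brown → ±1% tolerance
358 × 1000 = 358000 Ω
Highest = 358000 × (1 + 1/100) = 361580 Ω.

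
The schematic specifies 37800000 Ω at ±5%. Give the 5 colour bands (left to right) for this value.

orange, violet, grey, green, gold

37800000 Ω = 378 × 10^5.
3 → orange
7 → violet
8 → grey
Multiplier 10^5 → green.
±5% tolerance → gold.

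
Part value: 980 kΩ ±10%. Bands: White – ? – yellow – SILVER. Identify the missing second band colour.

grey

980000 Ω = 98 × 10^4.
The second band gives digit 8 of the significand, and 8 is grey.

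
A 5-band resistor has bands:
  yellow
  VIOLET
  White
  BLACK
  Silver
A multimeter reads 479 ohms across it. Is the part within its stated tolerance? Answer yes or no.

Yellow → 4 (first significant figure)
Violet → 7 (second significant figure)
White → 9 (third significant figure)
Black → ×1 multiplier
Silver → ±10% tolerance
479 × 1 = 479 Ω
Allowed range: 431.1 Ω to 526.9 Ω.
479 ohms lies inside that range.

yes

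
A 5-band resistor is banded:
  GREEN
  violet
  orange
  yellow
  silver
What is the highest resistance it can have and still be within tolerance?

Green → 5 (first significant figure)
Violet → 7 (second significant figure)
Orange → 3 (third significant figure)
Yellow → ×10^4 multiplier
Silver → ±10% tolerance
573 × 10000 = 5730000 Ω
Highest = 5730000 × (1 + 10/100) = 6303000 Ω.

6303000 Ω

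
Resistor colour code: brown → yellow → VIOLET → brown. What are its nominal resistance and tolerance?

140000000 Ω ±1%

Brown → 1 (first significant figure)
Yellow → 4 (second significant figure)
Violet → ×10^7 multiplier
Brown → ±1% tolerance
14 × 10000000 = 140000000 Ω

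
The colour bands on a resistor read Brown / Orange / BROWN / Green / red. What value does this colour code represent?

13100000 Ω

Brown → 1 (first significant figure)
Orange → 3 (second significant figure)
Brown → 1 (third significant figure)
Green → ×10^5 multiplier
131 × 100000 = 13100000 Ω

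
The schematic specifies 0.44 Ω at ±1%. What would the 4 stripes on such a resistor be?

0.44 Ω = 44 × 10^-2.
4 → yellow
4 → yellow
Multiplier 10^-2 → silver.
±1% tolerance → brown.

yellow, yellow, silver, brown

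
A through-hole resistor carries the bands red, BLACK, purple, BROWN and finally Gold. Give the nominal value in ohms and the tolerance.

Red → 2 (first significant figure)
Black → 0 (second significant figure)
Violet → 7 (third significant figure)
Brown → ×10 multiplier
Gold → ±5% tolerance
207 × 10 = 2070 Ω

2070 Ω ±5%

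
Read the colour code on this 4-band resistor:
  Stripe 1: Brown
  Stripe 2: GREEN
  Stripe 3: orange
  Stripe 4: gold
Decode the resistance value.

Brown → 1 (first significant figure)
Green → 5 (second significant figure)
Orange → ×10^3 multiplier
15 × 1000 = 15000 Ω

15000 Ω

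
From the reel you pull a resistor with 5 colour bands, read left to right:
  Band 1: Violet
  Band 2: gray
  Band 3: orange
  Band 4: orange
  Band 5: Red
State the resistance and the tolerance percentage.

783000 Ω ±2%

Violet → 7 (first significant figure)
Grey → 8 (second significant figure)
Orange → 3 (third significant figure)
Orange → ×10^3 multiplier
Red → ±2% tolerance
783 × 1000 = 783000 Ω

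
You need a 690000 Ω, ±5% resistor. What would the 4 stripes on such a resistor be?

blue, white, yellow, gold

690000 Ω = 69 × 10^4.
6 → blue
9 → white
Multiplier 10^4 → yellow.
±5% tolerance → gold.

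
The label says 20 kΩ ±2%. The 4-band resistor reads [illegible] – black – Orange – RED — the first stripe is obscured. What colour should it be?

20000 Ω = 20 × 10^3.
The first band gives digit 2 of the significand, and 2 is red.

red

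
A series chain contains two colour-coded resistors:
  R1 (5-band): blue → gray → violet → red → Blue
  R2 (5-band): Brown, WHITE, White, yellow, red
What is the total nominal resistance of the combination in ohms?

R1: blue, grey, violet → 687; red ×10^2 → 68700 Ω.
R2: brown, white, white → 199; yellow ×10^4 → 1990000 Ω.
Series: 68700 + 1990000 = 2058700 Ω.

2058700 Ω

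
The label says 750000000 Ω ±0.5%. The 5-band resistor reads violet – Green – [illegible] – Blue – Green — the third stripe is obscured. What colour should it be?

black

750000000 Ω = 750 × 10^6.
The third band gives digit 0 of the significand, and 0 is black.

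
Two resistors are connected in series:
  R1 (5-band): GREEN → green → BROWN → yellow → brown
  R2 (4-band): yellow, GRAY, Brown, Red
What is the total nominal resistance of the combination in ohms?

R1: green, green, brown → 551; yellow ×10^4 → 5510000 Ω.
R2: yellow, grey → 48; brown ×10 → 480 Ω.
Series: 5510000 + 480 = 5510480 Ω.

5510480 Ω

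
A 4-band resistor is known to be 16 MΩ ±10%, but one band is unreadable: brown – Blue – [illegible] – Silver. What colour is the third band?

blue

16000000 Ω = 16 × 10^6.
The third band is the multiplier, 10^6, which is blue.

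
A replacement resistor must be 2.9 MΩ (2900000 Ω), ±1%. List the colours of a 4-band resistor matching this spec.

2900000 Ω = 29 × 10^5.
2 → red
9 → white
Multiplier 10^5 → green.
±1% tolerance → brown.

red, white, green, brown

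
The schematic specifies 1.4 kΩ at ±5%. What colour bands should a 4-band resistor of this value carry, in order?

1400 Ω = 14 × 10^2.
1 → brown
4 → yellow
Multiplier 10^2 → red.
±5% tolerance → gold.

brown, yellow, red, gold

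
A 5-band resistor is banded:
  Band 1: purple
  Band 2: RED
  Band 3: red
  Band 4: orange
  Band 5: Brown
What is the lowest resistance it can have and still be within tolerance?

Violet → 7 (first significant figure)
Red → 2 (second significant figure)
Red → 2 (third significant figure)
Orange → ×10^3 multiplier
Brown → ±1% tolerance
722 × 1000 = 722000 Ω
Lowest = 722000 × (1 − 1/100) = 714780 Ω.

714780 Ω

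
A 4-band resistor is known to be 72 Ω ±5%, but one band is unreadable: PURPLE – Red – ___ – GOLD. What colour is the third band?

black

72 Ω = 72 × 10^0.
The third band is the multiplier, 10^0, which is black.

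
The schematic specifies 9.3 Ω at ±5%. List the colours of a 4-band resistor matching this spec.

white, orange, gold, gold

9.3 Ω = 93 × 10^-1.
9 → white
3 → orange
Multiplier 10^-1 → gold.
±5% tolerance → gold.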